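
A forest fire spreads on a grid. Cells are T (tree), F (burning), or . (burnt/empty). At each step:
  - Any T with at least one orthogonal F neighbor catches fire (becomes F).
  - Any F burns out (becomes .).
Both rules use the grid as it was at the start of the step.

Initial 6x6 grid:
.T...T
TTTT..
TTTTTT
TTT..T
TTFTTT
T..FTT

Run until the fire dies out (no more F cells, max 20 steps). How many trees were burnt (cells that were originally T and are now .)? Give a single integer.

Step 1: +4 fires, +2 burnt (F count now 4)
Step 2: +5 fires, +4 burnt (F count now 5)
Step 3: +6 fires, +5 burnt (F count now 6)
Step 4: +5 fires, +6 burnt (F count now 5)
Step 5: +3 fires, +5 burnt (F count now 3)
Step 6: +0 fires, +3 burnt (F count now 0)
Fire out after step 6
Initially T: 24, now '.': 35
Total burnt (originally-T cells now '.'): 23

Answer: 23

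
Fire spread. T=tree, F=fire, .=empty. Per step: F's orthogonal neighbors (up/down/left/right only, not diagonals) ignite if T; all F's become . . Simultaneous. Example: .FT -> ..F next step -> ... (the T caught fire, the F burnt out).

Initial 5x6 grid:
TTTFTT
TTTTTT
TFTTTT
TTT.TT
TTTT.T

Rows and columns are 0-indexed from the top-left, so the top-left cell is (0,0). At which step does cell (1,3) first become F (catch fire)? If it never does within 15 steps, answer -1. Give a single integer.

Step 1: cell (1,3)='F' (+7 fires, +2 burnt)
  -> target ignites at step 1
Step 2: cell (1,3)='.' (+9 fires, +7 burnt)
Step 3: cell (1,3)='.' (+5 fires, +9 burnt)
Step 4: cell (1,3)='.' (+3 fires, +5 burnt)
Step 5: cell (1,3)='.' (+1 fires, +3 burnt)
Step 6: cell (1,3)='.' (+1 fires, +1 burnt)
Step 7: cell (1,3)='.' (+0 fires, +1 burnt)
  fire out at step 7

1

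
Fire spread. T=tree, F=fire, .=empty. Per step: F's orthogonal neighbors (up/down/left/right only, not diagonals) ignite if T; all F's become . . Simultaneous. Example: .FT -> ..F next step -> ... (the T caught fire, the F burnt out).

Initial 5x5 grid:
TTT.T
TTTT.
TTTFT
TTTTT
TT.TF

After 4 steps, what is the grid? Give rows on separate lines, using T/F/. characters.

Step 1: 6 trees catch fire, 2 burn out
  TTT.T
  TTTF.
  TTF.F
  TTTFF
  TT.F.
Step 2: 3 trees catch fire, 6 burn out
  TTT.T
  TTF..
  TF...
  TTF..
  TT...
Step 3: 4 trees catch fire, 3 burn out
  TTF.T
  TF...
  F....
  TF...
  TT...
Step 4: 4 trees catch fire, 4 burn out
  TF..T
  F....
  .....
  F....
  TF...

TF..T
F....
.....
F....
TF...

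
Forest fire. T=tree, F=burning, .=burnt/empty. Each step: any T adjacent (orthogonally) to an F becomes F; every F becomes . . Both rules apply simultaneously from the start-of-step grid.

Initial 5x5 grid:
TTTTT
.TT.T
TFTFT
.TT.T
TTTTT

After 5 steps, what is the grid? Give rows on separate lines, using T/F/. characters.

Step 1: 5 trees catch fire, 2 burn out
  TTTTT
  .FT.T
  F.F.F
  .FT.T
  TTTTT
Step 2: 6 trees catch fire, 5 burn out
  TFTTT
  ..F.F
  .....
  ..F.F
  TFTTT
Step 3: 6 trees catch fire, 6 burn out
  F.FTF
  .....
  .....
  .....
  F.FTF
Step 4: 2 trees catch fire, 6 burn out
  ...F.
  .....
  .....
  .....
  ...F.
Step 5: 0 trees catch fire, 2 burn out
  .....
  .....
  .....
  .....
  .....

.....
.....
.....
.....
.....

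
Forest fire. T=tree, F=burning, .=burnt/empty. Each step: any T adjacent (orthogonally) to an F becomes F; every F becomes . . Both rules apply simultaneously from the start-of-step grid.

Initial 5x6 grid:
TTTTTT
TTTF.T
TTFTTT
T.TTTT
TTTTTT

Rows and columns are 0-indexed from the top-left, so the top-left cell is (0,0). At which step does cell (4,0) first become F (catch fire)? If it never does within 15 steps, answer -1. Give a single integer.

Step 1: cell (4,0)='T' (+5 fires, +2 burnt)
Step 2: cell (4,0)='T' (+7 fires, +5 burnt)
Step 3: cell (4,0)='T' (+8 fires, +7 burnt)
Step 4: cell (4,0)='F' (+5 fires, +8 burnt)
  -> target ignites at step 4
Step 5: cell (4,0)='.' (+1 fires, +5 burnt)
Step 6: cell (4,0)='.' (+0 fires, +1 burnt)
  fire out at step 6

4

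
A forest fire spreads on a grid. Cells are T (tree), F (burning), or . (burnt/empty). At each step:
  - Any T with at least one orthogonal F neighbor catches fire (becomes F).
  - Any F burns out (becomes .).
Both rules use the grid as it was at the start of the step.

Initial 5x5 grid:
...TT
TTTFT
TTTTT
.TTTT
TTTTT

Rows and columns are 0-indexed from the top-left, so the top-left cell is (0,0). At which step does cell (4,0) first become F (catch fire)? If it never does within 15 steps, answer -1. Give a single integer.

Step 1: cell (4,0)='T' (+4 fires, +1 burnt)
Step 2: cell (4,0)='T' (+5 fires, +4 burnt)
Step 3: cell (4,0)='T' (+5 fires, +5 burnt)
Step 4: cell (4,0)='T' (+4 fires, +5 burnt)
Step 5: cell (4,0)='T' (+1 fires, +4 burnt)
Step 6: cell (4,0)='F' (+1 fires, +1 burnt)
  -> target ignites at step 6
Step 7: cell (4,0)='.' (+0 fires, +1 burnt)
  fire out at step 7

6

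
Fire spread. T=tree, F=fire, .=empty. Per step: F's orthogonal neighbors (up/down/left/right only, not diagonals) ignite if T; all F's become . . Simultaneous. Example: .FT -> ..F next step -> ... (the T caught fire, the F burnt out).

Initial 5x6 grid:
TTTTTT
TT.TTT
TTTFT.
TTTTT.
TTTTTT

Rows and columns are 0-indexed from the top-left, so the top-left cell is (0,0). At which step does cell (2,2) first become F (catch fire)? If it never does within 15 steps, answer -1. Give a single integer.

Step 1: cell (2,2)='F' (+4 fires, +1 burnt)
  -> target ignites at step 1
Step 2: cell (2,2)='.' (+6 fires, +4 burnt)
Step 3: cell (2,2)='.' (+8 fires, +6 burnt)
Step 4: cell (2,2)='.' (+6 fires, +8 burnt)
Step 5: cell (2,2)='.' (+2 fires, +6 burnt)
Step 6: cell (2,2)='.' (+0 fires, +2 burnt)
  fire out at step 6

1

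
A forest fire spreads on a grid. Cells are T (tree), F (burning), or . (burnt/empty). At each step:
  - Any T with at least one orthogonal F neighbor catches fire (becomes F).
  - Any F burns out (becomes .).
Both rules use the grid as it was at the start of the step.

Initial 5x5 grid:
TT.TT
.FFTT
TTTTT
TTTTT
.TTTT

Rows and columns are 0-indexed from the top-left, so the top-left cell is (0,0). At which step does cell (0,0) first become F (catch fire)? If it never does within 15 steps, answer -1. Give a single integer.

Step 1: cell (0,0)='T' (+4 fires, +2 burnt)
Step 2: cell (0,0)='F' (+7 fires, +4 burnt)
  -> target ignites at step 2
Step 3: cell (0,0)='.' (+6 fires, +7 burnt)
Step 4: cell (0,0)='.' (+2 fires, +6 burnt)
Step 5: cell (0,0)='.' (+1 fires, +2 burnt)
Step 6: cell (0,0)='.' (+0 fires, +1 burnt)
  fire out at step 6

2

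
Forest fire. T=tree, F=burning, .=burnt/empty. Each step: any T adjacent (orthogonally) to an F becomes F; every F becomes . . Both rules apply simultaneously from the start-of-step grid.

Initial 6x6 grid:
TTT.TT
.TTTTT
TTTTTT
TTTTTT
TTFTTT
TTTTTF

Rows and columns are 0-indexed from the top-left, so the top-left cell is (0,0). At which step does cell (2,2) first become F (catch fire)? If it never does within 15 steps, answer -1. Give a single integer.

Step 1: cell (2,2)='T' (+6 fires, +2 burnt)
Step 2: cell (2,2)='F' (+8 fires, +6 burnt)
  -> target ignites at step 2
Step 3: cell (2,2)='.' (+7 fires, +8 burnt)
Step 4: cell (2,2)='.' (+6 fires, +7 burnt)
Step 5: cell (2,2)='.' (+3 fires, +6 burnt)
Step 6: cell (2,2)='.' (+2 fires, +3 burnt)
Step 7: cell (2,2)='.' (+0 fires, +2 burnt)
  fire out at step 7

2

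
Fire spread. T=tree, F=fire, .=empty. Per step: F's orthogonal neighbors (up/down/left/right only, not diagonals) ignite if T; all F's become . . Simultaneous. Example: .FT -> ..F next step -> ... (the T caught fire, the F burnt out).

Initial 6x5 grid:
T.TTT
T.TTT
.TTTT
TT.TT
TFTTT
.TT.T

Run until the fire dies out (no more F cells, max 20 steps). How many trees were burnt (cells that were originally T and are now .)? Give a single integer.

Step 1: +4 fires, +1 burnt (F count now 4)
Step 2: +4 fires, +4 burnt (F count now 4)
Step 3: +3 fires, +4 burnt (F count now 3)
Step 4: +4 fires, +3 burnt (F count now 4)
Step 5: +3 fires, +4 burnt (F count now 3)
Step 6: +2 fires, +3 burnt (F count now 2)
Step 7: +1 fires, +2 burnt (F count now 1)
Step 8: +0 fires, +1 burnt (F count now 0)
Fire out after step 8
Initially T: 23, now '.': 28
Total burnt (originally-T cells now '.'): 21

Answer: 21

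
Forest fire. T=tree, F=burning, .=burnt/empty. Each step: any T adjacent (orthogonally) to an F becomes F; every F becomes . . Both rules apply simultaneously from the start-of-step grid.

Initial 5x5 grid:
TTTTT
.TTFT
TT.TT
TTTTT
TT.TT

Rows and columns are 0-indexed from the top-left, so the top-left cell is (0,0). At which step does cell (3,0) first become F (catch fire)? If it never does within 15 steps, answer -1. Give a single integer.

Step 1: cell (3,0)='T' (+4 fires, +1 burnt)
Step 2: cell (3,0)='T' (+5 fires, +4 burnt)
Step 3: cell (3,0)='T' (+5 fires, +5 burnt)
Step 4: cell (3,0)='T' (+4 fires, +5 burnt)
Step 5: cell (3,0)='F' (+2 fires, +4 burnt)
  -> target ignites at step 5
Step 6: cell (3,0)='.' (+1 fires, +2 burnt)
Step 7: cell (3,0)='.' (+0 fires, +1 burnt)
  fire out at step 7

5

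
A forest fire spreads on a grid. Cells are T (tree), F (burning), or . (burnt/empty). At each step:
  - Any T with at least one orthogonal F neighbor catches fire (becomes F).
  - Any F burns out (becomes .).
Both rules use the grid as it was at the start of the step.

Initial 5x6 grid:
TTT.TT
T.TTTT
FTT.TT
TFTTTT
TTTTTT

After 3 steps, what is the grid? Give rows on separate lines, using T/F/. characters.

Step 1: 5 trees catch fire, 2 burn out
  TTT.TT
  F.TTTT
  .FT.TT
  F.FTTT
  TFTTTT
Step 2: 5 trees catch fire, 5 burn out
  FTT.TT
  ..TTTT
  ..F.TT
  ...FTT
  F.FTTT
Step 3: 4 trees catch fire, 5 burn out
  .FT.TT
  ..FTTT
  ....TT
  ....FT
  ...FTT

.FT.TT
..FTTT
....TT
....FT
...FTT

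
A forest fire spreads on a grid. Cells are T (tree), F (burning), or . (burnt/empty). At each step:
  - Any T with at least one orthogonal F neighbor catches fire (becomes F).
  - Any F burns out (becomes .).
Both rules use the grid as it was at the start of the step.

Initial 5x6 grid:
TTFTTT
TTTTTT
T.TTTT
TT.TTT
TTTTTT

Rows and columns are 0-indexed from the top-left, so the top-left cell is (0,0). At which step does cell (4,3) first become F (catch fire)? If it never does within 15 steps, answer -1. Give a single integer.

Step 1: cell (4,3)='T' (+3 fires, +1 burnt)
Step 2: cell (4,3)='T' (+5 fires, +3 burnt)
Step 3: cell (4,3)='T' (+4 fires, +5 burnt)
Step 4: cell (4,3)='T' (+4 fires, +4 burnt)
Step 5: cell (4,3)='F' (+4 fires, +4 burnt)
  -> target ignites at step 5
Step 6: cell (4,3)='.' (+5 fires, +4 burnt)
Step 7: cell (4,3)='.' (+2 fires, +5 burnt)
Step 8: cell (4,3)='.' (+0 fires, +2 burnt)
  fire out at step 8

5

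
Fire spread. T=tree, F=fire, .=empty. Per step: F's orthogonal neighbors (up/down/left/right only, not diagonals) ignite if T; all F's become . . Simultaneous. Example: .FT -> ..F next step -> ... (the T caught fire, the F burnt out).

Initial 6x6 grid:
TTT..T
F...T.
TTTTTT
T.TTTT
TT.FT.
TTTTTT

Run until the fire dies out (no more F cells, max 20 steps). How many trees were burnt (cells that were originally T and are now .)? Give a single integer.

Answer: 24

Derivation:
Step 1: +5 fires, +2 burnt (F count now 5)
Step 2: +8 fires, +5 burnt (F count now 8)
Step 3: +7 fires, +8 burnt (F count now 7)
Step 4: +4 fires, +7 burnt (F count now 4)
Step 5: +0 fires, +4 burnt (F count now 0)
Fire out after step 5
Initially T: 25, now '.': 35
Total burnt (originally-T cells now '.'): 24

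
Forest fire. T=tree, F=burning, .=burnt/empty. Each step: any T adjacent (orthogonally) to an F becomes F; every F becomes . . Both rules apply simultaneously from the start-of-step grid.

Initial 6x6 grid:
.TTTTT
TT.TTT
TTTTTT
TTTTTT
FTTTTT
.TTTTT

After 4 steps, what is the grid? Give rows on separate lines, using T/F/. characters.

Step 1: 2 trees catch fire, 1 burn out
  .TTTTT
  TT.TTT
  TTTTTT
  FTTTTT
  .FTTTT
  .TTTTT
Step 2: 4 trees catch fire, 2 burn out
  .TTTTT
  TT.TTT
  FTTTTT
  .FTTTT
  ..FTTT
  .FTTTT
Step 3: 5 trees catch fire, 4 burn out
  .TTTTT
  FT.TTT
  .FTTTT
  ..FTTT
  ...FTT
  ..FTTT
Step 4: 5 trees catch fire, 5 burn out
  .TTTTT
  .F.TTT
  ..FTTT
  ...FTT
  ....FT
  ...FTT

.TTTTT
.F.TTT
..FTTT
...FTT
....FT
...FTT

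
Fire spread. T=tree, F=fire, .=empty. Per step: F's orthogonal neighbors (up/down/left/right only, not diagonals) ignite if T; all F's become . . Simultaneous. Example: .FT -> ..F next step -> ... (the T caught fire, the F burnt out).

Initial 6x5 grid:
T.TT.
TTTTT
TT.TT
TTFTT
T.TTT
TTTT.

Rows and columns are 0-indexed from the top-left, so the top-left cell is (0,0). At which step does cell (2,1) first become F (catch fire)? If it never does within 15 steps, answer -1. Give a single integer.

Step 1: cell (2,1)='T' (+3 fires, +1 burnt)
Step 2: cell (2,1)='F' (+6 fires, +3 burnt)
  -> target ignites at step 2
Step 3: cell (2,1)='.' (+8 fires, +6 burnt)
Step 4: cell (2,1)='.' (+5 fires, +8 burnt)
Step 5: cell (2,1)='.' (+2 fires, +5 burnt)
Step 6: cell (2,1)='.' (+0 fires, +2 burnt)
  fire out at step 6

2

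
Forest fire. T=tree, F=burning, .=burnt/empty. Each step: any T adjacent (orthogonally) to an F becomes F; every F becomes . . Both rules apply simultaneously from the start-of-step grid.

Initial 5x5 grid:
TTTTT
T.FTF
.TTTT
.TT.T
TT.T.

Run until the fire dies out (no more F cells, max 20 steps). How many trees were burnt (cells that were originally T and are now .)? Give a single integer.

Step 1: +5 fires, +2 burnt (F count now 5)
Step 2: +6 fires, +5 burnt (F count now 6)
Step 3: +2 fires, +6 burnt (F count now 2)
Step 4: +2 fires, +2 burnt (F count now 2)
Step 5: +1 fires, +2 burnt (F count now 1)
Step 6: +0 fires, +1 burnt (F count now 0)
Fire out after step 6
Initially T: 17, now '.': 24
Total burnt (originally-T cells now '.'): 16

Answer: 16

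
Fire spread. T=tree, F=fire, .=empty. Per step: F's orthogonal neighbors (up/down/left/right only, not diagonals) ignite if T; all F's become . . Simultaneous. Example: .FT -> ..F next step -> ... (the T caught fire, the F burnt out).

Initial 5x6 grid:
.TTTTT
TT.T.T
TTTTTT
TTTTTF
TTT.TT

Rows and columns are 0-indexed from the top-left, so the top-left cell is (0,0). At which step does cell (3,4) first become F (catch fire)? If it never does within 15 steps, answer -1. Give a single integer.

Step 1: cell (3,4)='F' (+3 fires, +1 burnt)
  -> target ignites at step 1
Step 2: cell (3,4)='.' (+4 fires, +3 burnt)
Step 3: cell (3,4)='.' (+3 fires, +4 burnt)
Step 4: cell (3,4)='.' (+5 fires, +3 burnt)
Step 5: cell (3,4)='.' (+4 fires, +5 burnt)
Step 6: cell (3,4)='.' (+4 fires, +4 burnt)
Step 7: cell (3,4)='.' (+2 fires, +4 burnt)
Step 8: cell (3,4)='.' (+0 fires, +2 burnt)
  fire out at step 8

1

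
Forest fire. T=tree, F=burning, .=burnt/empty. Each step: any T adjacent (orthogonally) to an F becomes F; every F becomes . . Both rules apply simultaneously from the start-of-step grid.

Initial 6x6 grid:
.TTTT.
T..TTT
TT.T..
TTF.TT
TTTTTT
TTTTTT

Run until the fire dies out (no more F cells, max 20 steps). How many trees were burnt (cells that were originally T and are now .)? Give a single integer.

Step 1: +2 fires, +1 burnt (F count now 2)
Step 2: +5 fires, +2 burnt (F count now 5)
Step 3: +5 fires, +5 burnt (F count now 5)
Step 4: +5 fires, +5 burnt (F count now 5)
Step 5: +2 fires, +5 burnt (F count now 2)
Step 6: +0 fires, +2 burnt (F count now 0)
Fire out after step 6
Initially T: 27, now '.': 28
Total burnt (originally-T cells now '.'): 19

Answer: 19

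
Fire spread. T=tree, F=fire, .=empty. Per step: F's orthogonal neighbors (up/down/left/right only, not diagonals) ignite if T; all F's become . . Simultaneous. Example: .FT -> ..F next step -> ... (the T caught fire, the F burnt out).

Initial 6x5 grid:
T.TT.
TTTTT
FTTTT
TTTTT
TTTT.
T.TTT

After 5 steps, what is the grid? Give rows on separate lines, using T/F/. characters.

Step 1: 3 trees catch fire, 1 burn out
  T.TT.
  FTTTT
  .FTTT
  FTTTT
  TTTT.
  T.TTT
Step 2: 5 trees catch fire, 3 burn out
  F.TT.
  .FTTT
  ..FTT
  .FTTT
  FTTT.
  T.TTT
Step 3: 5 trees catch fire, 5 burn out
  ..TT.
  ..FTT
  ...FT
  ..FTT
  .FTT.
  F.TTT
Step 4: 5 trees catch fire, 5 burn out
  ..FT.
  ...FT
  ....F
  ...FT
  ..FT.
  ..TTT
Step 5: 5 trees catch fire, 5 burn out
  ...F.
  ....F
  .....
  ....F
  ...F.
  ..FTT

...F.
....F
.....
....F
...F.
..FTT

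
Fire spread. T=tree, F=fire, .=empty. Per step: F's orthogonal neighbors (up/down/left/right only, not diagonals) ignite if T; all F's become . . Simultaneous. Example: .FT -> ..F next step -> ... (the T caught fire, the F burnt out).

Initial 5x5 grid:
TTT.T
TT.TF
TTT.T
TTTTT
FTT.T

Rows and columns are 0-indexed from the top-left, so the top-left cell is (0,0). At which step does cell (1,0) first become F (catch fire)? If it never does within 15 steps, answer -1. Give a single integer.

Step 1: cell (1,0)='T' (+5 fires, +2 burnt)
Step 2: cell (1,0)='T' (+4 fires, +5 burnt)
Step 3: cell (1,0)='F' (+5 fires, +4 burnt)
  -> target ignites at step 3
Step 4: cell (1,0)='.' (+3 fires, +5 burnt)
Step 5: cell (1,0)='.' (+1 fires, +3 burnt)
Step 6: cell (1,0)='.' (+1 fires, +1 burnt)
Step 7: cell (1,0)='.' (+0 fires, +1 burnt)
  fire out at step 7

3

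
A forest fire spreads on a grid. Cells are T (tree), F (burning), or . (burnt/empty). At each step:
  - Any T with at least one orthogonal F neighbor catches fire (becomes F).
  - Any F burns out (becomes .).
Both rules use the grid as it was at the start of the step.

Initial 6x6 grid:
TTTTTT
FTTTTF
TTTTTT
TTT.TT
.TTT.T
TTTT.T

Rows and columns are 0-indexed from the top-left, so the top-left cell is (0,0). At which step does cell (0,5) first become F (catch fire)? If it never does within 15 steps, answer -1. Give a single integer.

Step 1: cell (0,5)='F' (+6 fires, +2 burnt)
  -> target ignites at step 1
Step 2: cell (0,5)='.' (+8 fires, +6 burnt)
Step 3: cell (0,5)='.' (+7 fires, +8 burnt)
Step 4: cell (0,5)='.' (+3 fires, +7 burnt)
Step 5: cell (0,5)='.' (+2 fires, +3 burnt)
Step 6: cell (0,5)='.' (+3 fires, +2 burnt)
Step 7: cell (0,5)='.' (+1 fires, +3 burnt)
Step 8: cell (0,5)='.' (+0 fires, +1 burnt)
  fire out at step 8

1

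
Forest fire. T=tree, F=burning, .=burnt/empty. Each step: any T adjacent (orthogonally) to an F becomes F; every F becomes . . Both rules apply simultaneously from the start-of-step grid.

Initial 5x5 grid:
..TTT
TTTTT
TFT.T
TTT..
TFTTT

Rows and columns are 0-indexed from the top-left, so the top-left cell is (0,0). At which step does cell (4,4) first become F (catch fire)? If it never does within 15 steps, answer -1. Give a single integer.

Step 1: cell (4,4)='T' (+6 fires, +2 burnt)
Step 2: cell (4,4)='T' (+5 fires, +6 burnt)
Step 3: cell (4,4)='F' (+3 fires, +5 burnt)
  -> target ignites at step 3
Step 4: cell (4,4)='.' (+2 fires, +3 burnt)
Step 5: cell (4,4)='.' (+2 fires, +2 burnt)
Step 6: cell (4,4)='.' (+0 fires, +2 burnt)
  fire out at step 6

3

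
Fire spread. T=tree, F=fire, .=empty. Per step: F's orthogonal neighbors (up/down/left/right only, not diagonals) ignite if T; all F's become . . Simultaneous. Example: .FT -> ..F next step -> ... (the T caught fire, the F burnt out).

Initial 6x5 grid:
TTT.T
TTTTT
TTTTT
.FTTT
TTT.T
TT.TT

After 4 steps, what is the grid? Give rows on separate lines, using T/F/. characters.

Step 1: 3 trees catch fire, 1 burn out
  TTT.T
  TTTTT
  TFTTT
  ..FTT
  TFT.T
  TT.TT
Step 2: 7 trees catch fire, 3 burn out
  TTT.T
  TFTTT
  F.FTT
  ...FT
  F.F.T
  TF.TT
Step 3: 6 trees catch fire, 7 burn out
  TFT.T
  F.FTT
  ...FT
  ....F
  ....T
  F..TT
Step 4: 5 trees catch fire, 6 burn out
  F.F.T
  ...FT
  ....F
  .....
  ....F
  ...TT

F.F.T
...FT
....F
.....
....F
...TT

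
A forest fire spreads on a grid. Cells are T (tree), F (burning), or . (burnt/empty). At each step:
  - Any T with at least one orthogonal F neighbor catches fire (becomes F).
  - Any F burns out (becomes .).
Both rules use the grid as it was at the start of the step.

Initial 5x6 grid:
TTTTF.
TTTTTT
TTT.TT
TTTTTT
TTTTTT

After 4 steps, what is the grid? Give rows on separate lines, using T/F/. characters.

Step 1: 2 trees catch fire, 1 burn out
  TTTF..
  TTTTFT
  TTT.TT
  TTTTTT
  TTTTTT
Step 2: 4 trees catch fire, 2 burn out
  TTF...
  TTTF.F
  TTT.FT
  TTTTTT
  TTTTTT
Step 3: 4 trees catch fire, 4 burn out
  TF....
  TTF...
  TTT..F
  TTTTFT
  TTTTTT
Step 4: 6 trees catch fire, 4 burn out
  F.....
  TF....
  TTF...
  TTTF.F
  TTTTFT

F.....
TF....
TTF...
TTTF.F
TTTTFT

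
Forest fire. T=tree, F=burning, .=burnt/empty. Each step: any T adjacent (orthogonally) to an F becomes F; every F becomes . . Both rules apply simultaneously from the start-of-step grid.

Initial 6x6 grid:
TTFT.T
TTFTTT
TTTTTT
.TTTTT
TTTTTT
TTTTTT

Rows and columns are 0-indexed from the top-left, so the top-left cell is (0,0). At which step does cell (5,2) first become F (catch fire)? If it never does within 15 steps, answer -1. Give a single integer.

Step 1: cell (5,2)='T' (+5 fires, +2 burnt)
Step 2: cell (5,2)='T' (+6 fires, +5 burnt)
Step 3: cell (5,2)='T' (+6 fires, +6 burnt)
Step 4: cell (5,2)='F' (+6 fires, +6 burnt)
  -> target ignites at step 4
Step 5: cell (5,2)='.' (+5 fires, +6 burnt)
Step 6: cell (5,2)='.' (+3 fires, +5 burnt)
Step 7: cell (5,2)='.' (+1 fires, +3 burnt)
Step 8: cell (5,2)='.' (+0 fires, +1 burnt)
  fire out at step 8

4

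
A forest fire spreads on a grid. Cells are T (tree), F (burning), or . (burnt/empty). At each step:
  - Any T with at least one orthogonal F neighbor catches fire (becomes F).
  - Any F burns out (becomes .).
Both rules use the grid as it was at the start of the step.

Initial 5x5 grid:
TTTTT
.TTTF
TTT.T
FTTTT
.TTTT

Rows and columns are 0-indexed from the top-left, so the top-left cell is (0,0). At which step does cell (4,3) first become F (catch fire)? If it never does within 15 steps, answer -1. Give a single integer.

Step 1: cell (4,3)='T' (+5 fires, +2 burnt)
Step 2: cell (4,3)='T' (+6 fires, +5 burnt)
Step 3: cell (4,3)='T' (+6 fires, +6 burnt)
Step 4: cell (4,3)='F' (+2 fires, +6 burnt)
  -> target ignites at step 4
Step 5: cell (4,3)='.' (+1 fires, +2 burnt)
Step 6: cell (4,3)='.' (+0 fires, +1 burnt)
  fire out at step 6

4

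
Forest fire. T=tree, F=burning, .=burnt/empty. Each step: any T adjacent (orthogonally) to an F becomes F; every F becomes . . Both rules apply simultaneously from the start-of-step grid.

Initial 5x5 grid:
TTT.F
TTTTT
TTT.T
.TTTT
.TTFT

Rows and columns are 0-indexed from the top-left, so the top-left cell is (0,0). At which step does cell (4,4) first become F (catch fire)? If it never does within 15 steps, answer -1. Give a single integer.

Step 1: cell (4,4)='F' (+4 fires, +2 burnt)
  -> target ignites at step 1
Step 2: cell (4,4)='.' (+5 fires, +4 burnt)
Step 3: cell (4,4)='.' (+3 fires, +5 burnt)
Step 4: cell (4,4)='.' (+3 fires, +3 burnt)
Step 5: cell (4,4)='.' (+3 fires, +3 burnt)
Step 6: cell (4,4)='.' (+1 fires, +3 burnt)
Step 7: cell (4,4)='.' (+0 fires, +1 burnt)
  fire out at step 7

1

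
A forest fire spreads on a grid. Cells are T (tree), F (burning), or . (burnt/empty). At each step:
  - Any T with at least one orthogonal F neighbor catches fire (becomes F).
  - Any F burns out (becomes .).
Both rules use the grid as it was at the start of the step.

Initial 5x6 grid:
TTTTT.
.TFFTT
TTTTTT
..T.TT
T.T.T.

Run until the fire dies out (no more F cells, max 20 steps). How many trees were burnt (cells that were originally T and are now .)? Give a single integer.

Answer: 19

Derivation:
Step 1: +6 fires, +2 burnt (F count now 6)
Step 2: +6 fires, +6 burnt (F count now 6)
Step 3: +5 fires, +6 burnt (F count now 5)
Step 4: +2 fires, +5 burnt (F count now 2)
Step 5: +0 fires, +2 burnt (F count now 0)
Fire out after step 5
Initially T: 20, now '.': 29
Total burnt (originally-T cells now '.'): 19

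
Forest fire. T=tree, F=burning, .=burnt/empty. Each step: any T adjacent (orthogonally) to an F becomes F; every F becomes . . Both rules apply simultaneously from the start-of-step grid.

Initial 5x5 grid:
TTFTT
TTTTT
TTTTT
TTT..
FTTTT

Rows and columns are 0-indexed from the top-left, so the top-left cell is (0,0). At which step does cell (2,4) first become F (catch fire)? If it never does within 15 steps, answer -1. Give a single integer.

Step 1: cell (2,4)='T' (+5 fires, +2 burnt)
Step 2: cell (2,4)='T' (+8 fires, +5 burnt)
Step 3: cell (2,4)='T' (+6 fires, +8 burnt)
Step 4: cell (2,4)='F' (+2 fires, +6 burnt)
  -> target ignites at step 4
Step 5: cell (2,4)='.' (+0 fires, +2 burnt)
  fire out at step 5

4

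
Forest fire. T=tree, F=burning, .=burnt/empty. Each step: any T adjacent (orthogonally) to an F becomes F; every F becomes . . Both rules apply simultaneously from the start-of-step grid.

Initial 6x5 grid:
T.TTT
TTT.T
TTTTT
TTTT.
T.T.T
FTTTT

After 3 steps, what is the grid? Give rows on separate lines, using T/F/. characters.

Step 1: 2 trees catch fire, 1 burn out
  T.TTT
  TTT.T
  TTTTT
  TTTT.
  F.T.T
  .FTTT
Step 2: 2 trees catch fire, 2 burn out
  T.TTT
  TTT.T
  TTTTT
  FTTT.
  ..T.T
  ..FTT
Step 3: 4 trees catch fire, 2 burn out
  T.TTT
  TTT.T
  FTTTT
  .FTT.
  ..F.T
  ...FT

T.TTT
TTT.T
FTTTT
.FTT.
..F.T
...FT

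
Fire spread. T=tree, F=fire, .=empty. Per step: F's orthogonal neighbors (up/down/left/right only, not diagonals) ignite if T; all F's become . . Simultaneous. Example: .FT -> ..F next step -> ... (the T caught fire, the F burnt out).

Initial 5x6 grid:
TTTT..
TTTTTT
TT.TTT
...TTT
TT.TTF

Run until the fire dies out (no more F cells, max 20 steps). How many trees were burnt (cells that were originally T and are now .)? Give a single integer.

Step 1: +2 fires, +1 burnt (F count now 2)
Step 2: +3 fires, +2 burnt (F count now 3)
Step 3: +3 fires, +3 burnt (F count now 3)
Step 4: +2 fires, +3 burnt (F count now 2)
Step 5: +1 fires, +2 burnt (F count now 1)
Step 6: +2 fires, +1 burnt (F count now 2)
Step 7: +2 fires, +2 burnt (F count now 2)
Step 8: +3 fires, +2 burnt (F count now 3)
Step 9: +2 fires, +3 burnt (F count now 2)
Step 10: +0 fires, +2 burnt (F count now 0)
Fire out after step 10
Initially T: 22, now '.': 28
Total burnt (originally-T cells now '.'): 20

Answer: 20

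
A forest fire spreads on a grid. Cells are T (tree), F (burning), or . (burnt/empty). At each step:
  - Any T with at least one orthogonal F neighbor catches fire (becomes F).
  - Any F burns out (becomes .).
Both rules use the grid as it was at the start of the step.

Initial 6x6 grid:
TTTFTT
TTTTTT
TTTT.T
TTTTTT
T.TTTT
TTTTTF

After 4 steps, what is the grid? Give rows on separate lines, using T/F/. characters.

Step 1: 5 trees catch fire, 2 burn out
  TTF.FT
  TTTFTT
  TTTT.T
  TTTTTT
  T.TTTF
  TTTTF.
Step 2: 8 trees catch fire, 5 burn out
  TF...F
  TTF.FT
  TTTF.T
  TTTTTF
  T.TTF.
  TTTF..
Step 3: 9 trees catch fire, 8 burn out
  F.....
  TF...F
  TTF..F
  TTTFF.
  T.TF..
  TTF...
Step 4: 5 trees catch fire, 9 burn out
  ......
  F.....
  TF....
  TTF...
  T.F...
  TF....

......
F.....
TF....
TTF...
T.F...
TF....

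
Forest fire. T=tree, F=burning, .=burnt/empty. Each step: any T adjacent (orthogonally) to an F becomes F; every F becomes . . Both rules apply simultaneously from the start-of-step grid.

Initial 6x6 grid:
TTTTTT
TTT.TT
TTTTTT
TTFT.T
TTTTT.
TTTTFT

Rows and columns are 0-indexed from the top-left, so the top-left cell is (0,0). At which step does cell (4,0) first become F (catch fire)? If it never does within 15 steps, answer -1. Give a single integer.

Step 1: cell (4,0)='T' (+7 fires, +2 burnt)
Step 2: cell (4,0)='T' (+7 fires, +7 burnt)
Step 3: cell (4,0)='F' (+6 fires, +7 burnt)
  -> target ignites at step 3
Step 4: cell (4,0)='.' (+6 fires, +6 burnt)
Step 5: cell (4,0)='.' (+4 fires, +6 burnt)
Step 6: cell (4,0)='.' (+1 fires, +4 burnt)
Step 7: cell (4,0)='.' (+0 fires, +1 burnt)
  fire out at step 7

3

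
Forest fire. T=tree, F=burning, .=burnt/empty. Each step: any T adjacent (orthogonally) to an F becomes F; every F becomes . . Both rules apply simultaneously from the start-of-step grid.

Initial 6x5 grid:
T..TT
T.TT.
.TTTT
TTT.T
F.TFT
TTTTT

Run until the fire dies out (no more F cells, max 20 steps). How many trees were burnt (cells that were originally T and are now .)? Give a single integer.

Step 1: +5 fires, +2 burnt (F count now 5)
Step 2: +6 fires, +5 burnt (F count now 6)
Step 3: +3 fires, +6 burnt (F count now 3)
Step 4: +2 fires, +3 burnt (F count now 2)
Step 5: +1 fires, +2 burnt (F count now 1)
Step 6: +1 fires, +1 burnt (F count now 1)
Step 7: +1 fires, +1 burnt (F count now 1)
Step 8: +0 fires, +1 burnt (F count now 0)
Fire out after step 8
Initially T: 21, now '.': 28
Total burnt (originally-T cells now '.'): 19

Answer: 19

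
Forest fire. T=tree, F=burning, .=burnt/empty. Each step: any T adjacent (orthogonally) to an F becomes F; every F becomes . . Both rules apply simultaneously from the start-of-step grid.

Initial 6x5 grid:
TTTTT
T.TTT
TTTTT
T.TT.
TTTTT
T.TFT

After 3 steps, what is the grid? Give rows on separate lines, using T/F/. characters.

Step 1: 3 trees catch fire, 1 burn out
  TTTTT
  T.TTT
  TTTTT
  T.TT.
  TTTFT
  T.F.F
Step 2: 3 trees catch fire, 3 burn out
  TTTTT
  T.TTT
  TTTTT
  T.TF.
  TTF.F
  T....
Step 3: 3 trees catch fire, 3 burn out
  TTTTT
  T.TTT
  TTTFT
  T.F..
  TF...
  T....

TTTTT
T.TTT
TTTFT
T.F..
TF...
T....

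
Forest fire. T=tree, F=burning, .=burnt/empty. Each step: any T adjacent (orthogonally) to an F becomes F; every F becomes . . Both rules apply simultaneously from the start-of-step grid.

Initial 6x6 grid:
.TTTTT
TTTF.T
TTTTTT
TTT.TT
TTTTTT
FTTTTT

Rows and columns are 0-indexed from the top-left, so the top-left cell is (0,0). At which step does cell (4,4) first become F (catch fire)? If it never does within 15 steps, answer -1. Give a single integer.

Step 1: cell (4,4)='T' (+5 fires, +2 burnt)
Step 2: cell (4,4)='T' (+8 fires, +5 burnt)
Step 3: cell (4,4)='T' (+11 fires, +8 burnt)
Step 4: cell (4,4)='F' (+5 fires, +11 burnt)
  -> target ignites at step 4
Step 5: cell (4,4)='.' (+2 fires, +5 burnt)
Step 6: cell (4,4)='.' (+0 fires, +2 burnt)
  fire out at step 6

4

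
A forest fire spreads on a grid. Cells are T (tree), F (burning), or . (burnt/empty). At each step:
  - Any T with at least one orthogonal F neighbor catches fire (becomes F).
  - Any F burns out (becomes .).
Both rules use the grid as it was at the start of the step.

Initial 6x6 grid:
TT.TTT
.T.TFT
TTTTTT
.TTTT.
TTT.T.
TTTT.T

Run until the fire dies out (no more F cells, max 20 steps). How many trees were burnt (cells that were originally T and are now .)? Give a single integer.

Step 1: +4 fires, +1 burnt (F count now 4)
Step 2: +5 fires, +4 burnt (F count now 5)
Step 3: +3 fires, +5 burnt (F count now 3)
Step 4: +2 fires, +3 burnt (F count now 2)
Step 5: +4 fires, +2 burnt (F count now 4)
Step 6: +3 fires, +4 burnt (F count now 3)
Step 7: +4 fires, +3 burnt (F count now 4)
Step 8: +1 fires, +4 burnt (F count now 1)
Step 9: +0 fires, +1 burnt (F count now 0)
Fire out after step 9
Initially T: 27, now '.': 35
Total burnt (originally-T cells now '.'): 26

Answer: 26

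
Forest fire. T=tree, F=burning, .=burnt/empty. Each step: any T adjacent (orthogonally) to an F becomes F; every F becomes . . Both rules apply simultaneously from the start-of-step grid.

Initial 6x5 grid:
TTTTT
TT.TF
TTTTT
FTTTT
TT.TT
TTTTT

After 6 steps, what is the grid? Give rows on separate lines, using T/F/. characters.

Step 1: 6 trees catch fire, 2 burn out
  TTTTF
  TT.F.
  FTTTF
  .FTTT
  FT.TT
  TTTTT
Step 2: 8 trees catch fire, 6 burn out
  TTTF.
  FT...
  .FTF.
  ..FTF
  .F.TT
  FTTTT
Step 3: 7 trees catch fire, 8 burn out
  FTF..
  .F...
  ..F..
  ...F.
  ...TF
  .FTTT
Step 4: 4 trees catch fire, 7 burn out
  .F...
  .....
  .....
  .....
  ...F.
  ..FTF
Step 5: 1 trees catch fire, 4 burn out
  .....
  .....
  .....
  .....
  .....
  ...F.
Step 6: 0 trees catch fire, 1 burn out
  .....
  .....
  .....
  .....
  .....
  .....

.....
.....
.....
.....
.....
.....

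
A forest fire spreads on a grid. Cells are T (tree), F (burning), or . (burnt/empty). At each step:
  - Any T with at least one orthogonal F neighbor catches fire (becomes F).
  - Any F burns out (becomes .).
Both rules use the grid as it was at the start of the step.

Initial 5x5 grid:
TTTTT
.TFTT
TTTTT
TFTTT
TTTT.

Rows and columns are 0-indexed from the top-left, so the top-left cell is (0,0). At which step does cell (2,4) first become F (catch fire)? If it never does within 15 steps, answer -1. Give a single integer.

Step 1: cell (2,4)='T' (+8 fires, +2 burnt)
Step 2: cell (2,4)='T' (+8 fires, +8 burnt)
Step 3: cell (2,4)='F' (+5 fires, +8 burnt)
  -> target ignites at step 3
Step 4: cell (2,4)='.' (+0 fires, +5 burnt)
  fire out at step 4

3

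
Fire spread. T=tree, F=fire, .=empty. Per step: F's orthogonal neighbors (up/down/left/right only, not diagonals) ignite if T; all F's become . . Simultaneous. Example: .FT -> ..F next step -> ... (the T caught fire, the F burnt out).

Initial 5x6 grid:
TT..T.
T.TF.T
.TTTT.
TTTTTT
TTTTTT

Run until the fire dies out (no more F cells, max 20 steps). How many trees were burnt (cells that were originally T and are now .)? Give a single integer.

Answer: 17

Derivation:
Step 1: +2 fires, +1 burnt (F count now 2)
Step 2: +3 fires, +2 burnt (F count now 3)
Step 3: +4 fires, +3 burnt (F count now 4)
Step 4: +4 fires, +4 burnt (F count now 4)
Step 5: +3 fires, +4 burnt (F count now 3)
Step 6: +1 fires, +3 burnt (F count now 1)
Step 7: +0 fires, +1 burnt (F count now 0)
Fire out after step 7
Initially T: 22, now '.': 25
Total burnt (originally-T cells now '.'): 17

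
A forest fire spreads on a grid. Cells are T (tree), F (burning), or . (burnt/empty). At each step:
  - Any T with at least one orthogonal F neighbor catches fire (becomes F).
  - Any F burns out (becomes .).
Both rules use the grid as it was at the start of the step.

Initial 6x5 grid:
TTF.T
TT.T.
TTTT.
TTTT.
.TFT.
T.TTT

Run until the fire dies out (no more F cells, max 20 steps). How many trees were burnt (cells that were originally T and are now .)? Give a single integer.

Answer: 18

Derivation:
Step 1: +5 fires, +2 burnt (F count now 5)
Step 2: +6 fires, +5 burnt (F count now 6)
Step 3: +5 fires, +6 burnt (F count now 5)
Step 4: +2 fires, +5 burnt (F count now 2)
Step 5: +0 fires, +2 burnt (F count now 0)
Fire out after step 5
Initially T: 20, now '.': 28
Total burnt (originally-T cells now '.'): 18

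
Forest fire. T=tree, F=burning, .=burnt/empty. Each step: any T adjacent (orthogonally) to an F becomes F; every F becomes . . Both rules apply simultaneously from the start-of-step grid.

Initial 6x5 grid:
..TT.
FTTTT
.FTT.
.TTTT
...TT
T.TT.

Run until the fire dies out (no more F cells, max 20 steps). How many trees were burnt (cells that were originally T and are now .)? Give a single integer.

Answer: 16

Derivation:
Step 1: +3 fires, +2 burnt (F count now 3)
Step 2: +3 fires, +3 burnt (F count now 3)
Step 3: +3 fires, +3 burnt (F count now 3)
Step 4: +4 fires, +3 burnt (F count now 4)
Step 5: +2 fires, +4 burnt (F count now 2)
Step 6: +1 fires, +2 burnt (F count now 1)
Step 7: +0 fires, +1 burnt (F count now 0)
Fire out after step 7
Initially T: 17, now '.': 29
Total burnt (originally-T cells now '.'): 16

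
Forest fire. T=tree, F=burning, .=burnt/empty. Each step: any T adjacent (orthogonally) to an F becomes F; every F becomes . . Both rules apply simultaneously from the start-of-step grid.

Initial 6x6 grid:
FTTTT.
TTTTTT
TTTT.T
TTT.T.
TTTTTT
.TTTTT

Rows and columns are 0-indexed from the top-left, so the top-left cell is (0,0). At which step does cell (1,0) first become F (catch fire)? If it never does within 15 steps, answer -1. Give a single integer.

Step 1: cell (1,0)='F' (+2 fires, +1 burnt)
  -> target ignites at step 1
Step 2: cell (1,0)='.' (+3 fires, +2 burnt)
Step 3: cell (1,0)='.' (+4 fires, +3 burnt)
Step 4: cell (1,0)='.' (+5 fires, +4 burnt)
Step 5: cell (1,0)='.' (+4 fires, +5 burnt)
Step 6: cell (1,0)='.' (+3 fires, +4 burnt)
Step 7: cell (1,0)='.' (+3 fires, +3 burnt)
Step 8: cell (1,0)='.' (+2 fires, +3 burnt)
Step 9: cell (1,0)='.' (+3 fires, +2 burnt)
Step 10: cell (1,0)='.' (+1 fires, +3 burnt)
Step 11: cell (1,0)='.' (+0 fires, +1 burnt)
  fire out at step 11

1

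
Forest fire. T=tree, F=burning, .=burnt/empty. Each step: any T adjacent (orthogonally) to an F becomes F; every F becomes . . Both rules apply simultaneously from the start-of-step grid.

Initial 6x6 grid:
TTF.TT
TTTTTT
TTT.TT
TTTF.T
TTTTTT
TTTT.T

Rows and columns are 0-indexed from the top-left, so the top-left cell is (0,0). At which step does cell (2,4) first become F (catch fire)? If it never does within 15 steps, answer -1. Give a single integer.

Step 1: cell (2,4)='T' (+4 fires, +2 burnt)
Step 2: cell (2,4)='T' (+8 fires, +4 burnt)
Step 3: cell (2,4)='T' (+7 fires, +8 burnt)
Step 4: cell (2,4)='F' (+8 fires, +7 burnt)
  -> target ignites at step 4
Step 5: cell (2,4)='.' (+3 fires, +8 burnt)
Step 6: cell (2,4)='.' (+0 fires, +3 burnt)
  fire out at step 6

4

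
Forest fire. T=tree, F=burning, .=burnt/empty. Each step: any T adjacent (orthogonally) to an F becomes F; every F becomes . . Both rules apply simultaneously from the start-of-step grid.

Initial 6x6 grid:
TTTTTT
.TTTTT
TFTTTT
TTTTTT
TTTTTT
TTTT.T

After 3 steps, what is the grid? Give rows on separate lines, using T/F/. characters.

Step 1: 4 trees catch fire, 1 burn out
  TTTTTT
  .FTTTT
  F.FTTT
  TFTTTT
  TTTTTT
  TTTT.T
Step 2: 6 trees catch fire, 4 burn out
  TFTTTT
  ..FTTT
  ...FTT
  F.FTTT
  TFTTTT
  TTTT.T
Step 3: 8 trees catch fire, 6 burn out
  F.FTTT
  ...FTT
  ....FT
  ...FTT
  F.FTTT
  TFTT.T

F.FTTT
...FTT
....FT
...FTT
F.FTTT
TFTT.T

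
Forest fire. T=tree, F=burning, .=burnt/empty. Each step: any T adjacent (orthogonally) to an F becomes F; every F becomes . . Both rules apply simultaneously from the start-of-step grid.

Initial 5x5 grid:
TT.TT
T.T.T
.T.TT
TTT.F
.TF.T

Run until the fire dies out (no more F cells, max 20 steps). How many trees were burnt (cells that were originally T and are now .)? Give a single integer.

Step 1: +4 fires, +2 burnt (F count now 4)
Step 2: +3 fires, +4 burnt (F count now 3)
Step 3: +3 fires, +3 burnt (F count now 3)
Step 4: +1 fires, +3 burnt (F count now 1)
Step 5: +0 fires, +1 burnt (F count now 0)
Fire out after step 5
Initially T: 15, now '.': 21
Total burnt (originally-T cells now '.'): 11

Answer: 11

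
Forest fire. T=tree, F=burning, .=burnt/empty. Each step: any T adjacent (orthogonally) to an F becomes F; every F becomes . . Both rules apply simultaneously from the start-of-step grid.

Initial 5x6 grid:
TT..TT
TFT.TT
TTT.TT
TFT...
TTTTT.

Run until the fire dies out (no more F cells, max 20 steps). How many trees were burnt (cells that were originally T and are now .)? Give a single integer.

Answer: 14

Derivation:
Step 1: +7 fires, +2 burnt (F count now 7)
Step 2: +5 fires, +7 burnt (F count now 5)
Step 3: +1 fires, +5 burnt (F count now 1)
Step 4: +1 fires, +1 burnt (F count now 1)
Step 5: +0 fires, +1 burnt (F count now 0)
Fire out after step 5
Initially T: 20, now '.': 24
Total burnt (originally-T cells now '.'): 14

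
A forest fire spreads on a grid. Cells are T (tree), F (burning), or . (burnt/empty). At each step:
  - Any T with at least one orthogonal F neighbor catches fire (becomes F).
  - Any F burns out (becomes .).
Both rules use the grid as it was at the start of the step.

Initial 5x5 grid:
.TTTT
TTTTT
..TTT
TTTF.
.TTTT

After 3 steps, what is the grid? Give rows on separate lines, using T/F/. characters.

Step 1: 3 trees catch fire, 1 burn out
  .TTTT
  TTTTT
  ..TFT
  TTF..
  .TTFT
Step 2: 6 trees catch fire, 3 burn out
  .TTTT
  TTTFT
  ..F.F
  TF...
  .TF.F
Step 3: 5 trees catch fire, 6 burn out
  .TTFT
  TTF.F
  .....
  F....
  .F...

.TTFT
TTF.F
.....
F....
.F...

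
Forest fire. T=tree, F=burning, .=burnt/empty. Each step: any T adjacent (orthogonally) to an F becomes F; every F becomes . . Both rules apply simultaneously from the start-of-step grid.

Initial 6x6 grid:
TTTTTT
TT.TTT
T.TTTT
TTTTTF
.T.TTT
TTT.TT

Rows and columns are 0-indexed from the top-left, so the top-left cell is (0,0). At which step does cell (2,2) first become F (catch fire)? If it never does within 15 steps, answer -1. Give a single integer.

Step 1: cell (2,2)='T' (+3 fires, +1 burnt)
Step 2: cell (2,2)='T' (+5 fires, +3 burnt)
Step 3: cell (2,2)='T' (+6 fires, +5 burnt)
Step 4: cell (2,2)='F' (+4 fires, +6 burnt)
  -> target ignites at step 4
Step 5: cell (2,2)='.' (+3 fires, +4 burnt)
Step 6: cell (2,2)='.' (+3 fires, +3 burnt)
Step 7: cell (2,2)='.' (+4 fires, +3 burnt)
Step 8: cell (2,2)='.' (+2 fires, +4 burnt)
Step 9: cell (2,2)='.' (+0 fires, +2 burnt)
  fire out at step 9

4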